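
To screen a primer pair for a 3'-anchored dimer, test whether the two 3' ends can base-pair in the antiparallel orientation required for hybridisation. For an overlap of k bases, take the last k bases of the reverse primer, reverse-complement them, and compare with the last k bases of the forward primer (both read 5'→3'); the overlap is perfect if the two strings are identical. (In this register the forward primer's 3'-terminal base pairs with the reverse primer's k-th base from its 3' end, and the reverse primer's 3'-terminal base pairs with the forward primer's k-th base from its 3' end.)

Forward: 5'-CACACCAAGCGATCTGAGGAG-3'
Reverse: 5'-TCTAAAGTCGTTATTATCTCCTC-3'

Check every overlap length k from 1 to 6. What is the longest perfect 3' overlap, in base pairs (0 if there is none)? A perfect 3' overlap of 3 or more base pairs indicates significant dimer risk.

Last 6 bases (5'→3') — forward …GAGGAG, reverse …CTCCTC.
Reverse complement of the reverse primer's last 6 bases: GAGGAG; its first k bases are the reverse complement of the reverse primer's last k bases, so a perfect k-base overlap needs the forward primer's last k bases to equal them.
Comparing (forward last k vs required): k=1: G vs G ✓; k=2: AG vs GA ✗; k=3: GAG vs GAG ✓; k=4: GGAG vs GAGG ✗; k=5: AGGAG vs GAGGA ✗; k=6: GAGGAG vs GAGGAG ✓.
Perfect overlaps at k = 1, 3, 6; the largest is 6.

Longest perfect overlap: 6 complementary base pairs; significant dimer risk (threshold 3).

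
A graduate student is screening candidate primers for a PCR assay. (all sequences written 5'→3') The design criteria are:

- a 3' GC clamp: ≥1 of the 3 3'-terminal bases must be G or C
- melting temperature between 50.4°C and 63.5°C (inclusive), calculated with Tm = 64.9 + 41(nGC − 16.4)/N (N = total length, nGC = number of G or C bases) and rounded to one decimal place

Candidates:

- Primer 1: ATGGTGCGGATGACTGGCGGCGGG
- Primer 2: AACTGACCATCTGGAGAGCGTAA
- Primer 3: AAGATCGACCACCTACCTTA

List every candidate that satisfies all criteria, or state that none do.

Primer 1 (24 nt, A=3 T=4 G=13 C=4): 3' end GGG has 3 G/C ✓; Tm = 64.9 + 41·(17 − 16.4)/24 = 65.9°C, outside 50.4–63.5°C ✗ — fails.
Primer 2 (23 nt, A=8 T=4 G=6 C=5): 3' end TAA has 0 G/C, need ≥1 ✗; Tm = 64.9 + 41·(11 − 16.4)/23 = 55.3°C ✓ — fails.
Primer 3 (20 nt, A=7 T=4 G=2 C=7): 3' end TTA has 0 G/C, need ≥1 ✗; Tm = 64.9 + 41·(9 − 16.4)/20 = 49.7°C, outside 50.4–63.5°C ✗ — fails.

None of the candidates satisfy all criteria.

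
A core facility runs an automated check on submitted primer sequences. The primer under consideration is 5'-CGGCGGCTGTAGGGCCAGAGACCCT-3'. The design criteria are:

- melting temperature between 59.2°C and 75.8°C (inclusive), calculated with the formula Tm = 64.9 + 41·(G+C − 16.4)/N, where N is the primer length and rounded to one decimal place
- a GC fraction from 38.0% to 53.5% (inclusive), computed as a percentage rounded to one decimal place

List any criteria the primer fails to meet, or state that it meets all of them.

Base counts: A=4, T=3, G=10, C=8 (length 25).
Tm: Tm = 64.9 + 41·(18 − 16.4)/25 = 67.5°C ✓
GC content: GC 18/25 = 72.0%, outside 38.0–53.5% ✗

Fails: GC content.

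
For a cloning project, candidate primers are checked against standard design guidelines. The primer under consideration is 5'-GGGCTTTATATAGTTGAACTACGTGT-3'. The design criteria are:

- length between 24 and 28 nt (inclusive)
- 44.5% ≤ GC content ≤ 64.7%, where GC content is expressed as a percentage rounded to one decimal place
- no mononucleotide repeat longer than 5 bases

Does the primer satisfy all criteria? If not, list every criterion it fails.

Fails: GC content.

Base counts: A=6, T=10, G=7, C=3 (length 26).
length: length 26 ✓
GC content: GC 10/26 = 38.5%, outside 44.5–64.7% ✗
homopolymer run: longest run = 3 ✓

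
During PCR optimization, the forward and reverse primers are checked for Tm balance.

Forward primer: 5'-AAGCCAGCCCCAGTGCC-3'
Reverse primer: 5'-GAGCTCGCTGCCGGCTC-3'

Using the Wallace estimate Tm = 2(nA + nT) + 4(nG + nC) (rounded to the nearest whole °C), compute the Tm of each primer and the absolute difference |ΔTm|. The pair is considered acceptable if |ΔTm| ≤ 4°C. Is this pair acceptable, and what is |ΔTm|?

Forward: A=4 T=1 G=4 C=8 → Tm = 2·5 + 4·12 = 58°C.
Reverse: A=1 T=3 G=6 C=7 → Tm = 2·4 + 4·13 = 60°C.
|ΔTm| = |58 − 60| = 2°C, ≤ 4°C.

|ΔTm| = 2°C; the pair is acceptable.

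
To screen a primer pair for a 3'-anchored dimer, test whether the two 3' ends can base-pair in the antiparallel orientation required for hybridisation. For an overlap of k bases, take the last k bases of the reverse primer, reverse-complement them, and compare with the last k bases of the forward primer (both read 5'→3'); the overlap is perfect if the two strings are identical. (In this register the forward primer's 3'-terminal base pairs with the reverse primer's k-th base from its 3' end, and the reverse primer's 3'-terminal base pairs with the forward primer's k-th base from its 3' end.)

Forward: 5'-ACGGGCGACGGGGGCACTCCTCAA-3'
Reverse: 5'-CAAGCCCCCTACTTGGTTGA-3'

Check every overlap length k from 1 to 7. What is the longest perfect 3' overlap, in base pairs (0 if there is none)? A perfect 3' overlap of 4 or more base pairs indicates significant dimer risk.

Longest perfect overlap: 4 complementary base pairs; significant dimer risk (threshold 4).

Last 7 bases (5'→3') — forward …TCCTCAA, reverse …TGGTTGA.
Reverse complement of the reverse primer's last 7 bases: TCAACCA; its first k bases are the reverse complement of the reverse primer's last k bases, so a perfect k-base overlap needs the forward primer's last k bases to equal them.
Comparing (forward last k vs required): k=1: A vs T ✗; k=2: AA vs TC ✗; k=3: CAA vs TCA ✗; k=4: TCAA vs TCAA ✓; k=5: CTCAA vs TCAAC ✗; k=6: CCTCAA vs TCAACC ✗; k=7: TCCTCAA vs TCAACCA ✗.
Only k = 4 is perfect, so the longest perfect 3' overlap is 4.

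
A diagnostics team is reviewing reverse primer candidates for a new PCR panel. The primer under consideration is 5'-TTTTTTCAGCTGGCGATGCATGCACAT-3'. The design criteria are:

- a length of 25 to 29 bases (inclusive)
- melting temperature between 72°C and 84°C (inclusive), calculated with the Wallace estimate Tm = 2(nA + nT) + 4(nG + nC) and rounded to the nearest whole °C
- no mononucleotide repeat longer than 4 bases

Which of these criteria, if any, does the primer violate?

Base counts: A=5, T=10, G=6, C=6 (length 27).
length: length 27 ✓
Tm: Tm = 2·15 + 4·12 = 78°C ✓
homopolymer run: longest run = 6, exceeds 4 ✗

Fails: homopolymer run.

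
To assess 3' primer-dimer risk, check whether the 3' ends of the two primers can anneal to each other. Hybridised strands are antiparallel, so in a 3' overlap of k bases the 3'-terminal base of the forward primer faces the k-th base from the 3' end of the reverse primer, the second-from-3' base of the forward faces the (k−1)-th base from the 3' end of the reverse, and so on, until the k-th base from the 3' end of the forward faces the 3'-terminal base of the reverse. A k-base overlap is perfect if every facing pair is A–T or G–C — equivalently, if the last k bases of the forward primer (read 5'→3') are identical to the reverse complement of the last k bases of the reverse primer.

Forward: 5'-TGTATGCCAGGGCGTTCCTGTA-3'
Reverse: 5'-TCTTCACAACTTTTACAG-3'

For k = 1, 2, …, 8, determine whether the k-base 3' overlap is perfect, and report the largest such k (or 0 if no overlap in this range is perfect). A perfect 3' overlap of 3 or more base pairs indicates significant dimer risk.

Longest perfect overlap: 5 complementary base pairs; significant dimer risk (threshold 3).

Last 8 bases (5'→3') — forward …TTCCTGTA, reverse …TTTTACAG.
Reverse complement of the reverse primer's last 8 bases: CTGTAAAA; its first k bases are the reverse complement of the reverse primer's last k bases, so a perfect k-base overlap needs the forward primer's last k bases to equal them.
Comparing (forward last k vs required): k=1: A vs C ✗; k=2: TA vs CT ✗; k=3: GTA vs CTG ✗; k=4: TGTA vs CTGT ✗; k=5: CTGTA vs CTGTA ✓; k=6: CCTGTA vs CTGTAA ✗; k=7: TCCTGTA vs CTGTAAA ✗; k=8: TTCCTGTA vs CTGTAAAA ✗.
Only k = 5 is perfect, so the longest perfect 3' overlap is 5.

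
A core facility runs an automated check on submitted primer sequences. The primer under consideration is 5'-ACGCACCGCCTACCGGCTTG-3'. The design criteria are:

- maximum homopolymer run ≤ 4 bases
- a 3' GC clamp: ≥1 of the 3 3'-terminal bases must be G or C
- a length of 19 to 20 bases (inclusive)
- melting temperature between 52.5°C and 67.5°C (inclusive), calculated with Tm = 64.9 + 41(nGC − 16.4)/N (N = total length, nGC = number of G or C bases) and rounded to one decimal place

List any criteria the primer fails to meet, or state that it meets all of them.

Base counts: A=3, T=3, G=5, C=9 (length 20).
homopolymer run: longest run = 2 ✓
GC clamp: 3' end TTG has 1 G/C ✓
length: length 20 ✓
Tm: Tm = 64.9 + 41·(14 − 16.4)/20 = 60.0°C ✓

Meets all criteria.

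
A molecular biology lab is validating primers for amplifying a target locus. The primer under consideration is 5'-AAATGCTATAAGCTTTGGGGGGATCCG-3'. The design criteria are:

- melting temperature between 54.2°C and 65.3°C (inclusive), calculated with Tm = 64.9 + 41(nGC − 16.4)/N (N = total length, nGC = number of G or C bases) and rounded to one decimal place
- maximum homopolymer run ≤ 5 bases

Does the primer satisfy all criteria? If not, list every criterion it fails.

Base counts: A=7, T=7, G=9, C=4 (length 27).
Tm: Tm = 64.9 + 41·(13 − 16.4)/27 = 59.7°C ✓
homopolymer run: longest run = 6, exceeds 5 ✗

Fails: homopolymer run.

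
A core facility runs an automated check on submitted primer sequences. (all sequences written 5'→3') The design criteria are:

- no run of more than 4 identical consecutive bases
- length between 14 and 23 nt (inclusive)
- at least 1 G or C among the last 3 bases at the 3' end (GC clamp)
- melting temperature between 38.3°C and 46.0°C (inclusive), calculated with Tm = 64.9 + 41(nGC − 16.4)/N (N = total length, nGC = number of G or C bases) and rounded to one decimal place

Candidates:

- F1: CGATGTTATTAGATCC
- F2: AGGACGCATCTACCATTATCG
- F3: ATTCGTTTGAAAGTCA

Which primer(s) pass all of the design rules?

F1 only.

F1 (16 nt, A=4 T=6 G=3 C=3): longest run = 2 ✓; length 16 ✓; 3' end TCC has 2 G/C ✓; Tm = 64.9 + 41·(6 − 16.4)/16 = 38.3°C ✓ — passes.
F2 (21 nt, A=6 T=5 G=4 C=6): longest run = 2 ✓; length 21 ✓; 3' end TCG has 2 G/C ✓; Tm = 64.9 + 41·(10 − 16.4)/21 = 52.4°C, outside 38.3–46.0°C ✗ — fails.
F3 (16 nt, A=5 T=6 G=3 C=2): longest run = 3 ✓; length 16 ✓; 3' end TCA has 1 G/C ✓; Tm = 64.9 + 41·(5 − 16.4)/16 = 35.7°C, outside 38.3–46.0°C ✗ — fails.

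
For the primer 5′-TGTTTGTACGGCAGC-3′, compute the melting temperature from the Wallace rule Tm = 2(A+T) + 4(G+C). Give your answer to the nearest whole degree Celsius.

46°C

Base counts: A=2, T=5, G=5, C=3 (length 15).
Tm = 2·(2+5) + 4·(5+3) = 2·7 + 4·8 = 14 + 32 = 46°C.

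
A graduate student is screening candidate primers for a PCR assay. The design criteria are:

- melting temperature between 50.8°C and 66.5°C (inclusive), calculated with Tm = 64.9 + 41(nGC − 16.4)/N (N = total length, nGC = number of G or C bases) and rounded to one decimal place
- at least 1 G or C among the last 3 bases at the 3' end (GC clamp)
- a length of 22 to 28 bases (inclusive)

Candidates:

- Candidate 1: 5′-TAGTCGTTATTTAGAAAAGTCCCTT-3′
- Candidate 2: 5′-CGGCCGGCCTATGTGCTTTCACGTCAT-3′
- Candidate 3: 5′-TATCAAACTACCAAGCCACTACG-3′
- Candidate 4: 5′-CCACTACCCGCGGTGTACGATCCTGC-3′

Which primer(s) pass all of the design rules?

Candidate 1, Candidate 2, Candidate 3 and Candidate 4.

Candidate 1 (25 nt, A=7 T=10 G=4 C=4): Tm = 64.9 + 41·(8 − 16.4)/25 = 51.1°C ✓; 3' end CTT has 1 G/C ✓; length 25 ✓ — passes.
Candidate 2 (27 nt, A=3 T=8 G=7 C=9): Tm = 64.9 + 41·(16 − 16.4)/27 = 64.3°C ✓; 3' end CAT has 1 G/C ✓; length 27 ✓ — passes.
Candidate 3 (23 nt, A=9 T=4 G=2 C=8): Tm = 64.9 + 41·(10 − 16.4)/23 = 53.5°C ✓; 3' end ACG has 2 G/C ✓; length 23 ✓ — passes.
Candidate 4 (26 nt, A=4 T=5 G=6 C=11): Tm = 64.9 + 41·(17 − 16.4)/26 = 65.8°C ✓; 3' end TGC has 2 G/C ✓; length 26 ✓ — passes.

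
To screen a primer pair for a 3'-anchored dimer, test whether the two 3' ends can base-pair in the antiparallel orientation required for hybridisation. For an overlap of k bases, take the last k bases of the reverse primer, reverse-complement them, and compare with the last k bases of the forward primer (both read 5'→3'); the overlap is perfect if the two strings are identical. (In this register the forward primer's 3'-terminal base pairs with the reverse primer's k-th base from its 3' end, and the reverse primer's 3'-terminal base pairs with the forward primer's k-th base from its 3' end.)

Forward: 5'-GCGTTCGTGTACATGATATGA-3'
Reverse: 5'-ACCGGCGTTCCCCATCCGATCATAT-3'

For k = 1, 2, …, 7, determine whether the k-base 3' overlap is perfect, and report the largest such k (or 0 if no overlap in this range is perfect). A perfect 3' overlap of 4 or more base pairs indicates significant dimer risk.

Last 7 bases (5'→3') — forward …GATATGA, reverse …ATCATAT.
Reverse complement of the reverse primer's last 7 bases: ATATGAT; its first k bases are the reverse complement of the reverse primer's last k bases, so a perfect k-base overlap needs the forward primer's last k bases to equal them.
Comparing (forward last k vs required): k=1: A vs A ✓; k=2: GA vs AT ✗; k=3: TGA vs ATA ✗; k=4: ATGA vs ATAT ✗; k=5: TATGA vs ATATG ✗; k=6: ATATGA vs ATATGA ✓; k=7: GATATGA vs ATATGAT ✗.
Perfect overlaps at k = 1, 6; the largest is 6.

Longest perfect overlap: 6 complementary base pairs; significant dimer risk (threshold 4).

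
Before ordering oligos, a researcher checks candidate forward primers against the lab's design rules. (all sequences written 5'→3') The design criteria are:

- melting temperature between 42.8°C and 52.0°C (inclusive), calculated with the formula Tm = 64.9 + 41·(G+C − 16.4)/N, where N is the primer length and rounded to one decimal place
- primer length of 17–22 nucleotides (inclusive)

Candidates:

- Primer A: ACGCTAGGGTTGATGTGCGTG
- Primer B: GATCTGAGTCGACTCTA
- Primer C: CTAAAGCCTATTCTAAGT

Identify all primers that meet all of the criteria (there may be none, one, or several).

Primer B only.

Primer A (21 nt, A=3 T=6 G=9 C=3): Tm = 64.9 + 41·(12 − 16.4)/21 = 56.3°C, outside 42.8–52.0°C ✗; length 21 ✓ — fails.
Primer B (17 nt, A=4 T=5 G=4 C=4): Tm = 64.9 + 41·(8 − 16.4)/17 = 44.6°C ✓; length 17 ✓ — passes.
Primer C (18 nt, A=6 T=6 G=2 C=4): Tm = 64.9 + 41·(6 − 16.4)/18 = 41.2°C, outside 42.8–52.0°C ✗; length 18 ✓ — fails.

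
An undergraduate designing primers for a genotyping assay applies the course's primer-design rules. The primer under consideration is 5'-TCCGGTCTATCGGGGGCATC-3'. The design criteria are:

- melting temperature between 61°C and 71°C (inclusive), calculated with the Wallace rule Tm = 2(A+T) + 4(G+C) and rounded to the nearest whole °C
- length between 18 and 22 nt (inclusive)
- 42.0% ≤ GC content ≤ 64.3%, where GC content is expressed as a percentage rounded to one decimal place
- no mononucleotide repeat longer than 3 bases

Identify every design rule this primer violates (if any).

Fails: GC content, homopolymer run.

Base counts: A=2, T=5, G=7, C=6 (length 20).
Tm: Tm = 2·7 + 4·13 = 66°C ✓
length: length 20 ✓
GC content: GC 13/20 = 65.0%, outside 42.0–64.3% ✗
homopolymer run: longest run = 5, exceeds 3 ✗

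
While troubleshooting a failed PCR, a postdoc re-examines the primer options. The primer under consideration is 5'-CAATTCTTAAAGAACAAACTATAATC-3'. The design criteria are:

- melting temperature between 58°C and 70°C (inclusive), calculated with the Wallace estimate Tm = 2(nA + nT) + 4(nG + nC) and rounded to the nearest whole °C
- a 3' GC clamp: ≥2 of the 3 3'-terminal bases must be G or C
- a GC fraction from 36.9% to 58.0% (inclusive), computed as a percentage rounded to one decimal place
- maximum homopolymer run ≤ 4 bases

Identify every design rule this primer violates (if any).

Base counts: A=13, T=7, G=1, C=5 (length 26).
Tm: Tm = 2·20 + 4·6 = 64°C ✓
GC clamp: 3' end ATC has 1 G/C, need ≥2 ✗
GC content: GC 6/26 = 23.1%, outside 36.9–58.0% ✗
homopolymer run: longest run = 3 ✓

Fails: GC clamp, GC content.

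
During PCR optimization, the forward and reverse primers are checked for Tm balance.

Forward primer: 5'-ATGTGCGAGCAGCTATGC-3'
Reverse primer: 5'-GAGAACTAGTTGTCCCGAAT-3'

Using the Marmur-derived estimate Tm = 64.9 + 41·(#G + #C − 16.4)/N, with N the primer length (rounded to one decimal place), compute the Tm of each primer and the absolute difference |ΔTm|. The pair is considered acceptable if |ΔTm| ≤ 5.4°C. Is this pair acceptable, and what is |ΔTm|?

|ΔTm| = 0.6°C; the pair is acceptable.

Forward: G+C = 10, N = 18 → Tm = 64.9 + 41·(10 − 16.4)/18 = 50.3°C.
Reverse: G+C = 9, N = 20 → Tm = 64.9 + 41·(9 − 16.4)/20 = 49.7°C.
|ΔTm| = |50.3 − 49.7| = 0.6°C, ≤ 5.4°C.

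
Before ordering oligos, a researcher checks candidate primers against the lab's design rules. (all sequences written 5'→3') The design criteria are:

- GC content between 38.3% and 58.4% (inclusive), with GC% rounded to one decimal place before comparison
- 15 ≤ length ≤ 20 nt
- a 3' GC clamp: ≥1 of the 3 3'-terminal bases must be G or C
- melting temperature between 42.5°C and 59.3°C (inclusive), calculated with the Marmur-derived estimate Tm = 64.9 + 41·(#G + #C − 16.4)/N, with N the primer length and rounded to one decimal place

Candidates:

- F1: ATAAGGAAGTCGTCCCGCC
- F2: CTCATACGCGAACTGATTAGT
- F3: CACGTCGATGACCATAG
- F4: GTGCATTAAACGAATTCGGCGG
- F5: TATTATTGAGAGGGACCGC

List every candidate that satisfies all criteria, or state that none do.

F1, F3 and F5.

F1 (19 nt, A=5 T=3 G=5 C=6): GC 11/19 = 57.9% ✓; length 19 ✓; 3' end GCC has 3 G/C ✓; Tm = 64.9 + 41·(11 − 16.4)/19 = 53.2°C ✓ — passes.
F2 (21 nt, A=6 T=6 G=4 C=5): GC 9/21 = 42.9% ✓; length 21, outside 15–20 ✗; 3' end AGT has 1 G/C ✓; Tm = 64.9 + 41·(9 − 16.4)/21 = 50.5°C ✓ — fails.
F3 (17 nt, A=5 T=3 G=4 C=5): GC 9/17 = 52.9% ✓; length 17 ✓; 3' end TAG has 1 G/C ✓; Tm = 64.9 + 41·(9 − 16.4)/17 = 47.1°C ✓ — passes.
F4 (22 nt, A=6 T=5 G=7 C=4): GC 11/22 = 50.0% ✓; length 22, outside 15–20 ✗; 3' end CGG has 3 G/C ✓; Tm = 64.9 + 41·(11 − 16.4)/22 = 54.8°C ✓ — fails.
F5 (19 nt, A=5 T=5 G=6 C=3): GC 9/19 = 47.4% ✓; length 19 ✓; 3' end CGC has 3 G/C ✓; Tm = 64.9 + 41·(9 − 16.4)/19 = 48.9°C ✓ — passes.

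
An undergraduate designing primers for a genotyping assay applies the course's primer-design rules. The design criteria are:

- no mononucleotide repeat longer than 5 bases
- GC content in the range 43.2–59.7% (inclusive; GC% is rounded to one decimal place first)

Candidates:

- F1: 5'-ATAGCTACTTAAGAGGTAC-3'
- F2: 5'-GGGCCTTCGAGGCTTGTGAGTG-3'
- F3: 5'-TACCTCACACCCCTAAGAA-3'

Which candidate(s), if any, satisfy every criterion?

F3 only.

F1 (19 nt, A=7 T=5 G=4 C=3): longest run = 2 ✓; GC 7/19 = 36.8%, outside 43.2–59.7% ✗ — fails.
F2 (22 nt, A=2 T=6 G=10 C=4): longest run = 3 ✓; GC 14/22 = 63.6%, outside 43.2–59.7% ✗ — fails.
F3 (19 nt, A=7 T=3 G=1 C=8): longest run = 4 ✓; GC 9/19 = 47.4% ✓ — passes.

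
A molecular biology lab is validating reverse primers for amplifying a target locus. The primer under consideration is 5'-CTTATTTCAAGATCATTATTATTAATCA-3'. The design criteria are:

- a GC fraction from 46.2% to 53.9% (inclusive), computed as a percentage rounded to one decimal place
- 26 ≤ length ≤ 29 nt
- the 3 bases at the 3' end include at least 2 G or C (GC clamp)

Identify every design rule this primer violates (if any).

Base counts: A=10, T=13, G=1, C=4 (length 28).
GC content: GC 5/28 = 17.9%, outside 46.2–53.9% ✗
length: length 28 ✓
GC clamp: 3' end TCA has 1 G/C, need ≥2 ✗

Fails: GC content, GC clamp.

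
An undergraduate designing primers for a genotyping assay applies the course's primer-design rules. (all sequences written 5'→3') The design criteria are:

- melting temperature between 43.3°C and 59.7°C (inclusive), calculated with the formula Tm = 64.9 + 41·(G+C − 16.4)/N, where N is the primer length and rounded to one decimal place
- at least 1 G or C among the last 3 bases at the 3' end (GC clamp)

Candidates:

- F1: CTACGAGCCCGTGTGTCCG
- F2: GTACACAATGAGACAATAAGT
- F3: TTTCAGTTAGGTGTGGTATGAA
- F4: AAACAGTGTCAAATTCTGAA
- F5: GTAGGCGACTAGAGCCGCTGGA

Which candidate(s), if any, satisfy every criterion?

F1, F2, F3 and F4.

F1 (19 nt, A=2 T=4 G=6 C=7): Tm = 64.9 + 41·(13 − 16.4)/19 = 57.6°C ✓; 3' end CCG has 3 G/C ✓ — passes.
F2 (21 nt, A=10 T=4 G=4 C=3): Tm = 64.9 + 41·(7 − 16.4)/21 = 46.5°C ✓; 3' end AGT has 1 G/C ✓ — passes.
F3 (22 nt, A=5 T=9 G=7 C=1): Tm = 64.9 + 41·(8 − 16.4)/22 = 49.2°C ✓; 3' end GAA has 1 G/C ✓ — passes.
F4 (20 nt, A=9 T=5 G=3 C=3): Tm = 64.9 + 41·(6 − 16.4)/20 = 43.6°C ✓; 3' end GAA has 1 G/C ✓ — passes.
F5 (22 nt, A=5 T=3 G=9 C=5): Tm = 64.9 + 41·(14 − 16.4)/22 = 60.4°C, outside 43.3–59.7°C ✗; 3' end GGA has 2 G/C ✓ — fails.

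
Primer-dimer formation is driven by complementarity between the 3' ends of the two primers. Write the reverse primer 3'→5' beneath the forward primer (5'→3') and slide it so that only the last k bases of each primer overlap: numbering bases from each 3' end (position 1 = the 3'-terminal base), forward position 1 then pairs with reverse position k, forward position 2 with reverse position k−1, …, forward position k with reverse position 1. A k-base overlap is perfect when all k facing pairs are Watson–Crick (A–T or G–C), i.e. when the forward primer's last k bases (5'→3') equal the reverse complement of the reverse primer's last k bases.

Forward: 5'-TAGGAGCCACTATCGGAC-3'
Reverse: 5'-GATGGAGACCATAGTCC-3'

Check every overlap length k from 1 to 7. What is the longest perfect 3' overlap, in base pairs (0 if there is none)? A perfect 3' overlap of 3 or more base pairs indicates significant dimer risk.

Last 7 bases (5'→3') — forward …ATCGGAC, reverse …ATAGTCC.
Reverse complement of the reverse primer's last 7 bases: GGACTAT; its first k bases are the reverse complement of the reverse primer's last k bases, so a perfect k-base overlap needs the forward primer's last k bases to equal them.
Comparing (forward last k vs required): k=1: C vs G ✗; k=2: AC vs GG ✗; k=3: GAC vs GGA ✗; k=4: GGAC vs GGAC ✓; k=5: CGGAC vs GGACT ✗; k=6: TCGGAC vs GGACTA ✗; k=7: ATCGGAC vs GGACTAT ✗.
Only k = 4 is perfect, so the longest perfect 3' overlap is 4.

Longest perfect overlap: 4 complementary base pairs; significant dimer risk (threshold 3).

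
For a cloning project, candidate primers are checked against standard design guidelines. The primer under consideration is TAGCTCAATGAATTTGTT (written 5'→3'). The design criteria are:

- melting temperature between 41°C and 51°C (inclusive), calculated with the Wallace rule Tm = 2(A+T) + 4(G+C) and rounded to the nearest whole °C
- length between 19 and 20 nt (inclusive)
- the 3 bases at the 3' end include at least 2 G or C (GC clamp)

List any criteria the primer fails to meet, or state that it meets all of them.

Fails: length, GC clamp.

Base counts: A=5, T=8, G=3, C=2 (length 18).
Tm: Tm = 2·13 + 4·5 = 46°C ✓
length: length 18, outside 19–20 ✗
GC clamp: 3' end GTT has 1 G/C, need ≥2 ✗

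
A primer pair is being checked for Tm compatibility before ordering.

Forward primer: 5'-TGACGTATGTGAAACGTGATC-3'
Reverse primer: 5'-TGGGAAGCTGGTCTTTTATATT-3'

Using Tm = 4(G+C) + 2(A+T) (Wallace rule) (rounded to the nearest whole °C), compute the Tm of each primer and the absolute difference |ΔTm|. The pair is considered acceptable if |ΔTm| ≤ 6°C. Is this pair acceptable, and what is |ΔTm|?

|ΔTm| = 0°C; the pair is acceptable.

Forward: A=6 T=6 G=6 C=3 → Tm = 2·12 + 4·9 = 60°C.
Reverse: A=4 T=10 G=6 C=2 → Tm = 2·14 + 4·8 = 60°C.
|ΔTm| = |60 − 60| = 0°C, ≤ 6°C.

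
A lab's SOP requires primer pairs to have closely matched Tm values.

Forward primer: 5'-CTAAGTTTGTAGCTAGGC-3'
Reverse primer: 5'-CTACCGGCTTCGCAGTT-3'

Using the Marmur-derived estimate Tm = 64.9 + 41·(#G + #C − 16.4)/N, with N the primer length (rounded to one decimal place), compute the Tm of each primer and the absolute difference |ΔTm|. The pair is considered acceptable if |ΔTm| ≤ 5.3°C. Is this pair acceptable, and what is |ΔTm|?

Forward: G+C = 8, N = 18 → Tm = 64.9 + 41·(8 − 16.4)/18 = 45.8°C.
Reverse: G+C = 10, N = 17 → Tm = 64.9 + 41·(10 − 16.4)/17 = 49.5°C.
|ΔTm| = |45.8 − 49.5| = 3.7°C, ≤ 5.3°C.

|ΔTm| = 3.7°C; the pair is acceptable.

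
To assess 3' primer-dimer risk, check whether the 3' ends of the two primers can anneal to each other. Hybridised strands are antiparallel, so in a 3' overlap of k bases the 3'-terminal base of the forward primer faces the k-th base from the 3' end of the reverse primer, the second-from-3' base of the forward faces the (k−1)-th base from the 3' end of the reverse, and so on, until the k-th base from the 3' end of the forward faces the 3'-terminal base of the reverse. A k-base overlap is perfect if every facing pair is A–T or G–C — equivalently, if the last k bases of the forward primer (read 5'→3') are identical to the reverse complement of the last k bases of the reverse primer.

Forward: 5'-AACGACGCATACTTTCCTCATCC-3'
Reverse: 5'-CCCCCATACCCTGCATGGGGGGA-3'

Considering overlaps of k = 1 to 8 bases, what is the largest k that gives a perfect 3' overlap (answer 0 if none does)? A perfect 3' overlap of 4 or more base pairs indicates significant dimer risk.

Longest perfect overlap: 3 complementary base pairs; below the dimer-risk threshold (threshold 4).

Last 8 bases (5'→3') — forward …CCTCATCC, reverse …TGGGGGGA.
Reverse complement of the reverse primer's last 8 bases: TCCCCCCA; its first k bases are the reverse complement of the reverse primer's last k bases, so a perfect k-base overlap needs the forward primer's last k bases to equal them.
Comparing (forward last k vs required): k=1: C vs T ✗; k=2: CC vs TC ✗; k=3: TCC vs TCC ✓; k=4: ATCC vs TCCC ✗; k=5: CATCC vs TCCCC ✗; k=6: TCATCC vs TCCCCC ✗; k=7: CTCATCC vs TCCCCCC ✗; k=8: CCTCATCC vs TCCCCCCA ✗.
Only k = 3 is perfect, so the longest perfect 3' overlap is 3.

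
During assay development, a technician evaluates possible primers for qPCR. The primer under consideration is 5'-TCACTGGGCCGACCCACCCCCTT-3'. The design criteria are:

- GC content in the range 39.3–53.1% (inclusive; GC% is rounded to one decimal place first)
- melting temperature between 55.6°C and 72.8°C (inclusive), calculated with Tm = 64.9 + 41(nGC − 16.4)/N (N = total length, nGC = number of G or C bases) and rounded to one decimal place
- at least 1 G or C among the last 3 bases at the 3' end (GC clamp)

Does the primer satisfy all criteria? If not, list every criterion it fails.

Base counts: A=3, T=4, G=4, C=12 (length 23).
GC content: GC 16/23 = 69.6%, outside 39.3–53.1% ✗
Tm: Tm = 64.9 + 41·(16 − 16.4)/23 = 64.2°C ✓
GC clamp: 3' end CTT has 1 G/C ✓

Fails: GC content.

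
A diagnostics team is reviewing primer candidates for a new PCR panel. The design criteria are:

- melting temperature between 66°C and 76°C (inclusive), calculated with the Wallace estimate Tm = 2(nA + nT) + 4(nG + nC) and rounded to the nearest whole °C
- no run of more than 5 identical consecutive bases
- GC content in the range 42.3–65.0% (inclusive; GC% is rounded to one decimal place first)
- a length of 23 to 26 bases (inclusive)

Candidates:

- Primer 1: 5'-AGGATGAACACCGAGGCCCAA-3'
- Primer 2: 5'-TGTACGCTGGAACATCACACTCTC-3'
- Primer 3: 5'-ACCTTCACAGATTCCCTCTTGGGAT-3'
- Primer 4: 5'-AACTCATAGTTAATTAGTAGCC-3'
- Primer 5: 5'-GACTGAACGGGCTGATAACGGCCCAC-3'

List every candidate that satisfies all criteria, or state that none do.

Primer 1 (21 nt, A=8 T=1 G=6 C=6): Tm = 2·9 + 4·12 = 66°C ✓; longest run = 3 ✓; GC 12/21 = 57.1% ✓; length 21, outside 23–26 ✗ — fails.
Primer 2 (24 nt, A=6 T=6 G=4 C=8): Tm = 2·12 + 4·12 = 72°C ✓; longest run = 2 ✓; GC 12/24 = 50.0% ✓; length 24 ✓ — passes.
Primer 3 (25 nt, A=5 T=8 G=4 C=8): Tm = 2·13 + 4·12 = 74°C ✓; longest run = 3 ✓; GC 12/25 = 48.0% ✓; length 25 ✓ — passes.
Primer 4 (22 nt, A=8 T=7 G=3 C=4): Tm = 2·15 + 4·7 = 58°C, outside 66–76°C ✗; longest run = 2 ✓; GC 7/22 = 31.8%, outside 42.3–65.0% ✗; length 22, outside 23–26 ✗ — fails.
Primer 5 (26 nt, A=7 T=3 G=8 C=8): Tm = 2·10 + 4·16 = 84°C, outside 66–76°C ✗; longest run = 3 ✓; GC 16/26 = 61.5% ✓; length 26 ✓ — fails.

Primer 2 and Primer 3.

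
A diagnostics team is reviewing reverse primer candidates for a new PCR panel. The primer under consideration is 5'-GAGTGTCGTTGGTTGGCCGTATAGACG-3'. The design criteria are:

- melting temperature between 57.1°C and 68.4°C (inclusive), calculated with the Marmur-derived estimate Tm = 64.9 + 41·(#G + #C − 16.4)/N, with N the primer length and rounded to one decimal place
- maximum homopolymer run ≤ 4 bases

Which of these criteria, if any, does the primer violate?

Meets all criteria.

Base counts: A=4, T=8, G=11, C=4 (length 27).
Tm: Tm = 64.9 + 41·(15 − 16.4)/27 = 62.8°C ✓
homopolymer run: longest run = 2 ✓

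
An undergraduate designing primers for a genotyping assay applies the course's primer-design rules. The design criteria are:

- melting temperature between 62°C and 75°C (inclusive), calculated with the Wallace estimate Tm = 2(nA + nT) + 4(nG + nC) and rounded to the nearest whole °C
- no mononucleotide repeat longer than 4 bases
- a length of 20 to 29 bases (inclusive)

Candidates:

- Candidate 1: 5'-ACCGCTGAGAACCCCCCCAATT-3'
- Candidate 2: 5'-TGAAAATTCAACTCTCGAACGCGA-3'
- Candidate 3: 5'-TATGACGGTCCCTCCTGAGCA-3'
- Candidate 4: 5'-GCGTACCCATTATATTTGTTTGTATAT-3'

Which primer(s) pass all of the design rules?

Candidate 1 (22 nt, A=6 T=3 G=3 C=10): Tm = 2·9 + 4·13 = 70°C ✓; longest run = 7, exceeds 4 ✗; length 22 ✓ — fails.
Candidate 2 (24 nt, A=9 T=5 G=4 C=6): Tm = 2·14 + 4·10 = 68°C ✓; longest run = 4 ✓; length 24 ✓ — passes.
Candidate 3 (21 nt, A=4 T=5 G=5 C=7): Tm = 2·9 + 4·12 = 66°C ✓; longest run = 3 ✓; length 21 ✓ — passes.
Candidate 4 (27 nt, A=6 T=13 G=4 C=4): Tm = 2·19 + 4·8 = 70°C ✓; longest run = 3 ✓; length 27 ✓ — passes.

Candidate 2, Candidate 3 and Candidate 4.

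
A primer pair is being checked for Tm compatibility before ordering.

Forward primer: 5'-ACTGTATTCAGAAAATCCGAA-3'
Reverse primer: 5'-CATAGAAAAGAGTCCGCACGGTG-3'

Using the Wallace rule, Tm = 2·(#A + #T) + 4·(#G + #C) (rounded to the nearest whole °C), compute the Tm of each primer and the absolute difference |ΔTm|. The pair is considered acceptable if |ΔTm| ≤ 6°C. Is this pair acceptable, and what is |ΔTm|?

Forward: A=9 T=5 G=3 C=4 → Tm = 2·14 + 4·7 = 56°C.
Reverse: A=8 T=3 G=7 C=5 → Tm = 2·11 + 4·12 = 70°C.
|ΔTm| = |56 − 70| = 14°C, > 6°C.

|ΔTm| = 14°C; the pair is not acceptable.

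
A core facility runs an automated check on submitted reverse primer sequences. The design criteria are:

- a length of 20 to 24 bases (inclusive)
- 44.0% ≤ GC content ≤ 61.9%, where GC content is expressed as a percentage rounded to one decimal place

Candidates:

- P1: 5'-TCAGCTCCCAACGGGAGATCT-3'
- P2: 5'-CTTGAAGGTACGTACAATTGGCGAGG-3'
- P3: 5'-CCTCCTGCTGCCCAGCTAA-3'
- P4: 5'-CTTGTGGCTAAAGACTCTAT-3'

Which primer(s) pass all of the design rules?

P1 only.

P1 (21 nt, A=5 T=4 G=5 C=7): length 21 ✓; GC 12/21 = 57.1% ✓ — passes.
P2 (26 nt, A=7 T=6 G=9 C=4): length 26, outside 20–24 ✗; GC 13/26 = 50.0% ✓ — fails.
P3 (19 nt, A=3 T=4 G=3 C=9): length 19, outside 20–24 ✗; GC 12/19 = 63.2%, outside 44.0–61.9% ✗ — fails.
P4 (20 nt, A=5 T=7 G=4 C=4): length 20 ✓; GC 8/20 = 40.0%, outside 44.0–61.9% ✗ — fails.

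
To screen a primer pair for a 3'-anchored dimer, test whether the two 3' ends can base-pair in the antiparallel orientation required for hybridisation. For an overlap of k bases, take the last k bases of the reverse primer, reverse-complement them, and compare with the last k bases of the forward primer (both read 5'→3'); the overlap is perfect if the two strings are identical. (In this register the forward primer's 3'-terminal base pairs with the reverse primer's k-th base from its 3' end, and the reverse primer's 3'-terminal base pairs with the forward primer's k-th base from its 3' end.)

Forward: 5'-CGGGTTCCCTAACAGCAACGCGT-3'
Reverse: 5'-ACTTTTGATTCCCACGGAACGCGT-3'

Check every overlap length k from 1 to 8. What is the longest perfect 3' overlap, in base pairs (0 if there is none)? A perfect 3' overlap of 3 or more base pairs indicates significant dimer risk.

Longest perfect overlap: 6 complementary base pairs; significant dimer risk (threshold 3).

Last 8 bases (5'→3') — forward …CAACGCGT, reverse …GAACGCGT.
Reverse complement of the reverse primer's last 8 bases: ACGCGTTC; its first k bases are the reverse complement of the reverse primer's last k bases, so a perfect k-base overlap needs the forward primer's last k bases to equal them.
Comparing (forward last k vs required): k=1: T vs A ✗; k=2: GT vs AC ✗; k=3: CGT vs ACG ✗; k=4: GCGT vs ACGC ✗; k=5: CGCGT vs ACGCG ✗; k=6: ACGCGT vs ACGCGT ✓; k=7: AACGCGT vs ACGCGTT ✗; k=8: CAACGCGT vs ACGCGTTC ✗.
Only k = 6 is perfect, so the longest perfect 3' overlap is 6.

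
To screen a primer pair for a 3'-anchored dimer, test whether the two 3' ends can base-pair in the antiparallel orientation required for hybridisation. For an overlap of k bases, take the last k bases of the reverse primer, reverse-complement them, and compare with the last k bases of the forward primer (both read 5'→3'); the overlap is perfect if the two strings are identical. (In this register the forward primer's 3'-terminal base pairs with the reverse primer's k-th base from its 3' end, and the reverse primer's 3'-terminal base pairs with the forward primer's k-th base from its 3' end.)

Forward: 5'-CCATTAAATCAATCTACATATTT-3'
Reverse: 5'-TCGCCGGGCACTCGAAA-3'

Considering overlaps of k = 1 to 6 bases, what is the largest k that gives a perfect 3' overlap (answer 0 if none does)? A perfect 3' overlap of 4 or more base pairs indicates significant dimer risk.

Longest perfect overlap: 3 complementary base pairs; below the dimer-risk threshold (threshold 4).

Last 6 bases (5'→3') — forward …ATATTT, reverse …TCGAAA.
Reverse complement of the reverse primer's last 6 bases: TTTCGA; its first k bases are the reverse complement of the reverse primer's last k bases, so a perfect k-base overlap needs the forward primer's last k bases to equal them.
Comparing (forward last k vs required): k=1: T vs T ✓; k=2: TT vs TT ✓; k=3: TTT vs TTT ✓; k=4: ATTT vs TTTC ✗; k=5: TATTT vs TTTCG ✗; k=6: ATATTT vs TTTCGA ✗.
Perfect overlaps at k = 1, 2, 3; the largest is 3.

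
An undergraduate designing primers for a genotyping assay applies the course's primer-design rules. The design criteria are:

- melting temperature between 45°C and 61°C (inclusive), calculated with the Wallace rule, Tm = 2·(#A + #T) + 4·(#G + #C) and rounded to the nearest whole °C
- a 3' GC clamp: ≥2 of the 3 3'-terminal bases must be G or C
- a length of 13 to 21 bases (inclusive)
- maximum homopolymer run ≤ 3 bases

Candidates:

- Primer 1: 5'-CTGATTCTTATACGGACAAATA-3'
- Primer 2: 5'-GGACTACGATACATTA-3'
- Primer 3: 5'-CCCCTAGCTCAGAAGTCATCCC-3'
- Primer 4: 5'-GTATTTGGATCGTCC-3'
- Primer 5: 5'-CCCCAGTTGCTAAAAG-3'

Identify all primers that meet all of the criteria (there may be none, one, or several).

None of the candidates satisfy all criteria.

Primer 1 (22 nt, A=8 T=7 G=3 C=4): Tm = 2·15 + 4·7 = 58°C ✓; 3' end ATA has 0 G/C, need ≥2 ✗; length 22, outside 13–21 ✗; longest run = 3 ✓ — fails.
Primer 2 (16 nt, A=6 T=4 G=3 C=3): Tm = 2·10 + 4·6 = 44°C, outside 45–61°C ✗; 3' end TTA has 0 G/C, need ≥2 ✗; length 16 ✓; longest run = 2 ✓ — fails.
Primer 3 (22 nt, A=5 T=4 G=3 C=10): Tm = 2·9 + 4·13 = 70°C, outside 45–61°C ✗; 3' end CCC has 3 G/C ✓; length 22, outside 13–21 ✗; longest run = 4, exceeds 3 ✗ — fails.
Primer 4 (15 nt, A=2 T=6 G=4 C=3): Tm = 2·8 + 4·7 = 44°C, outside 45–61°C ✗; 3' end TCC has 2 G/C ✓; length 15 ✓; longest run = 3 ✓ — fails.
Primer 5 (16 nt, A=5 T=3 G=3 C=5): Tm = 2·8 + 4·8 = 48°C ✓; 3' end AAG has 1 G/C, need ≥2 ✗; length 16 ✓; longest run = 4, exceeds 3 ✗ — fails.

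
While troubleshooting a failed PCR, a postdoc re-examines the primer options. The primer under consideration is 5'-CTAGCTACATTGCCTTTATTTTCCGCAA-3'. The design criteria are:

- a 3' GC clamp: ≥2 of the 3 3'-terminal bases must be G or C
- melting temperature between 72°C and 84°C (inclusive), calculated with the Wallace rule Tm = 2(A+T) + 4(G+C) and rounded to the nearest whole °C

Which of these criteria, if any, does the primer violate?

Base counts: A=6, T=11, G=3, C=8 (length 28).
GC clamp: 3' end CAA has 1 G/C, need ≥2 ✗
Tm: Tm = 2·17 + 4·11 = 78°C ✓

Fails: GC clamp.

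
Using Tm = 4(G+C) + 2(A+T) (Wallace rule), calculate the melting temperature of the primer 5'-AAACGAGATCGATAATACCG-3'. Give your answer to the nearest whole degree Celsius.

Base counts: A=9, T=3, G=4, C=4 (length 20).
Tm = 2·(9+3) + 4·(4+4) = 2·12 + 4·8 = 24 + 32 = 56°C.

56°C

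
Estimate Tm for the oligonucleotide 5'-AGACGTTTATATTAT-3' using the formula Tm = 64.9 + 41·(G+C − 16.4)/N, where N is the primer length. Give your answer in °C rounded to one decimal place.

Base counts: A=5, T=7, G=2, C=1; G+C = 3, N = 15.
Tm = 64.9 + 41·(3 − 16.4)/15 = 64.9 + -549.40/15 = 28.3°C.

28.3°C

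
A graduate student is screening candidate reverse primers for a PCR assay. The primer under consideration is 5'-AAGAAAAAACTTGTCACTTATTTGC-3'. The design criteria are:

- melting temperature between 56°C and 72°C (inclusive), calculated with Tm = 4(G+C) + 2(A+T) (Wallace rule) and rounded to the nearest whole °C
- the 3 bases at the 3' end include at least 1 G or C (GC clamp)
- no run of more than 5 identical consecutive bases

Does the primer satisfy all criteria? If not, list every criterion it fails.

Base counts: A=10, T=8, G=3, C=4 (length 25).
Tm: Tm = 2·18 + 4·7 = 64°C ✓
GC clamp: 3' end TGC has 2 G/C ✓
homopolymer run: longest run = 6, exceeds 5 ✗

Fails: homopolymer run.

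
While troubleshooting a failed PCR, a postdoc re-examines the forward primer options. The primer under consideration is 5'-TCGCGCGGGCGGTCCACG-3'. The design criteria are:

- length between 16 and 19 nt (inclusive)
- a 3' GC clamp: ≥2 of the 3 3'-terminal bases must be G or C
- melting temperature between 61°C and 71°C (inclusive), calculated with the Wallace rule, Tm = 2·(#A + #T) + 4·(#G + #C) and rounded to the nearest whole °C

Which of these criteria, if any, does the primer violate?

Meets all criteria.

Base counts: A=1, T=2, G=8, C=7 (length 18).
length: length 18 ✓
GC clamp: 3' end ACG has 2 G/C ✓
Tm: Tm = 2·3 + 4·15 = 66°C ✓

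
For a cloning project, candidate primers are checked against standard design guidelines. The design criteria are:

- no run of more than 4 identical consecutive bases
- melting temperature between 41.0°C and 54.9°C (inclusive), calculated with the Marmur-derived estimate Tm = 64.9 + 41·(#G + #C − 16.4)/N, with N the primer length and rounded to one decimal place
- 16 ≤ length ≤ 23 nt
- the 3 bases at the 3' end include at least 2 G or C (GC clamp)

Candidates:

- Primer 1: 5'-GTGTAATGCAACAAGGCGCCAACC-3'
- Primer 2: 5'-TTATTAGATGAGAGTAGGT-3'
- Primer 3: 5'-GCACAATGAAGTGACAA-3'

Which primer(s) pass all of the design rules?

Primer 1 (24 nt, A=8 T=3 G=6 C=7): longest run = 2 ✓; Tm = 64.9 + 41·(13 − 16.4)/24 = 59.1°C, outside 41.0–54.9°C ✗; length 24, outside 16–23 ✗; 3' end ACC has 2 G/C ✓ — fails.
Primer 2 (19 nt, A=6 T=7 G=6 C=0): longest run = 2 ✓; Tm = 64.9 + 41·(6 − 16.4)/19 = 42.5°C ✓; length 19 ✓; 3' end GGT has 2 G/C ✓ — passes.
Primer 3 (17 nt, A=8 T=2 G=4 C=3): longest run = 2 ✓; Tm = 64.9 + 41·(7 − 16.4)/17 = 42.2°C ✓; length 17 ✓; 3' end CAA has 1 G/C, need ≥2 ✗ — fails.

Primer 2 only.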